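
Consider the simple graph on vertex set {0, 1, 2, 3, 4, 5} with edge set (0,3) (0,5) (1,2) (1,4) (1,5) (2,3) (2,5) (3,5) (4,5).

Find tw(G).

2

A width-2 tree decomposition is:
Bags: B1 = {2, 3, 5}  B2 = {1, 2, 5}  B3 = {0, 3, 5}  B4 = {1, 4, 5}
Tree: B1–B2, B1–B3, B2–B4
Each bag holds 3 vertices, so the decomposition has width 2, which upper-bounds the treewidth. For the lower bound, the 3 vertices {0, 3, 5} are pairwise adjacent, and any tree decomposition puts a clique entirely inside one bag — forcing width ≥ 2. Combining the bounds, tw(G) = 2.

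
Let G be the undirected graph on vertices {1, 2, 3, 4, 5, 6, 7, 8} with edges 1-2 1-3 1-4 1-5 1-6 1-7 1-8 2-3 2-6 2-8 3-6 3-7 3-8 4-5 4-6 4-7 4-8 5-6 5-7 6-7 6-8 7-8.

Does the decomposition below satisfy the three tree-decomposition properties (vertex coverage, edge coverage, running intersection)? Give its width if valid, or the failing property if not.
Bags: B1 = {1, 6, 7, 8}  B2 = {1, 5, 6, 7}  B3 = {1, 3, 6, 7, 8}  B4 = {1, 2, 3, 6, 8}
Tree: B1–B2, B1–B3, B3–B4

No — vertex 4 appears in no bag.

A tree decomposition must satisfy three properties: every vertex lies in some bag; for every edge, both endpoints lie together in some bag; and for every vertex, the bags containing it form a connected subtree. Here vertex 4 appears in no bag, so the decomposition is invalid.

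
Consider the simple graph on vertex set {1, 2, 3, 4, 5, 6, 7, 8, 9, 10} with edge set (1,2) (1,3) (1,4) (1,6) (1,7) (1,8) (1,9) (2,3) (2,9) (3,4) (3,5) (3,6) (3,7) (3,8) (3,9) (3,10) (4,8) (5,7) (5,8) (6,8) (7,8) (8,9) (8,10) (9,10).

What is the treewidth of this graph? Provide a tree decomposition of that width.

Treewidth 3.
Bags: B1 = {1, 3, 8, 9}  B2 = {1, 3, 7, 8}  B3 = {3, 8, 9, 10}  B4 = {1, 3, 4, 8}  B5 = {1, 3, 6, 8}  B6 = {1, 2, 3, 9}  B7 = {3, 5, 7, 8}
Tree: B1–B2, B1–B3, B2–B4, B2–B5, B1–B6, B2–B7

The largest bag has 4 vertices, giving width 3; this decomposition certifies tw(G) ≤ 3. Conversely, {1, 3, 8, 9} is a clique of size 4, and the vertices of any clique must share a bag in every tree decomposition; so some bag has ≥ 4 vertices and tw(G) ≥ 3. The upper and lower bounds meet at 3, so that is the treewidth.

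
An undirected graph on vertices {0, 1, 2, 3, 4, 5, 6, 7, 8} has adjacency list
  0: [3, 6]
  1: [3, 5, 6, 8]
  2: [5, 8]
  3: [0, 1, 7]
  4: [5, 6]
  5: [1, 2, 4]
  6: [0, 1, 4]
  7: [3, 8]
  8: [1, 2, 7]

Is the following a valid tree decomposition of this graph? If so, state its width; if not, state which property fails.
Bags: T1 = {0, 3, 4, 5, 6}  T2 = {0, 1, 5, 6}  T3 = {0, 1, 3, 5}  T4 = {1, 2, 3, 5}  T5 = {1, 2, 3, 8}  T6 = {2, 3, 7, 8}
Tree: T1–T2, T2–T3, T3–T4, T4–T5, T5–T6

No — bags containing vertex 3 are not connected in the tree.

A tree decomposition must satisfy three properties: every vertex lies in some bag; for every edge, both endpoints lie together in some bag; and for every vertex, the bags containing it form a connected subtree. Here bags containing vertex 3 are not connected in the tree, so the decomposition is invalid.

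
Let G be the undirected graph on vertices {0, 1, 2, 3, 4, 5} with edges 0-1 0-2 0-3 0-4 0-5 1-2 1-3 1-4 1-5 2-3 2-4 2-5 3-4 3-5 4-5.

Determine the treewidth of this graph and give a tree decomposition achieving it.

Treewidth 5.
Bags: B1 = {0, 1, 2, 3, 4, 5}
Tree: (single bag)

With just one bag of size 6, the width is 6 − 1 = 5, so tw(G) ≤ 5. On the other hand G contains the 6-clique {0, 1, 2, 3, 4, 5}. A clique must lie in a single bag of any decomposition, so no decomposition can have width below 5. Combining the bounds, tw(G) = 5.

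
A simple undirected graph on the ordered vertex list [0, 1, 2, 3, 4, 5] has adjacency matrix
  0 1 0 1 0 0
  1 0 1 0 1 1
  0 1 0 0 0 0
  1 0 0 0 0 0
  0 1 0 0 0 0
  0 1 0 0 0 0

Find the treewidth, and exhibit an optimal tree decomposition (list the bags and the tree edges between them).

Treewidth 1.
One such decomposition:
Bags: B1 = {1, 2}  B2 = {1, 5}  B3 = {0, 1}  B4 = {0, 3}  B5 = {1, 4}
Tree: B1–B2, B1–B3, B3–B4, B3–B5

Every bag has size at most 2, so the width is 2 − 1 = 1 and tw(G) ≤ 1. Any graph with an edge has treewidth ≥ 1, and G has the edge 2–1. Hence tw(G) = 1 exactly.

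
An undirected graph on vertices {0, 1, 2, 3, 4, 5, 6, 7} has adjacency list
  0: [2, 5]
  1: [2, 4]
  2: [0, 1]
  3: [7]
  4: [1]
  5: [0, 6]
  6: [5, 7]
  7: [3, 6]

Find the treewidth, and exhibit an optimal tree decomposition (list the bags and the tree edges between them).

Treewidth 1.
Bags: B1 = {3, 7}  B2 = {6, 7}  B3 = {5, 6}  B4 = {0, 5}  B5 = {0, 2}  B6 = {1, 2}  B7 = {1, 4}
Tree: B1–B2, B2–B3, B3–B4, B4–B5, B5–B6, B6–B7

The largest bag has 2 vertices, giving width 1; this decomposition certifies tw(G) ≤ 1. Since G has at least one edge (e.g. 3–7), it is not an edgeless graph, so tw(G) ≥ 1. Combining the bounds, tw(G) = 1.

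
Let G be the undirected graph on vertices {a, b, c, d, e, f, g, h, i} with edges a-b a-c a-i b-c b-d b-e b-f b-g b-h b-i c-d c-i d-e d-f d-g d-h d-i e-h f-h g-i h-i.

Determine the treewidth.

A width-3 tree decomposition is:
Bags: B1 = {b, d, g, i}  B2 = {b, d, h, i}  B3 = {b, d, e, h}  B4 = {b, d, f, h}  B5 = {b, c, d, i}  B6 = {a, b, c, i}
Tree: B1–B2, B2–B3, B3–B4, B2–B5, B5–B6
The largest bag has 4 vertices, giving width 3; this decomposition certifies tw(G) ≤ 3. Conversely, {b, d, g, i} is a clique of size 4, and the vertices of any clique must share a bag in every tree decomposition; so some bag has ≥ 4 vertices and tw(G) ≥ 3. The upper and lower bounds meet at 3, so that is the treewidth.

3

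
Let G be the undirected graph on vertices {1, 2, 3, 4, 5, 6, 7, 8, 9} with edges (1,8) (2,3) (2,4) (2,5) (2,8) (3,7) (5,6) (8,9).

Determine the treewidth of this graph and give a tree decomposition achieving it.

Each bag holds 2 vertices, so the decomposition has width 1, which upper-bounds the treewidth. Any graph with an edge has treewidth ≥ 1, and G has the edge 8–1. Hence tw(G) = 1 exactly.

Treewidth 1.
One optimal decomposition is:
Bags: B1 = {1, 8}  B2 = {2, 8}  B3 = {8, 9}  B4 = {2, 5}  B5 = {2, 3}  B6 = {5, 6}  B7 = {3, 7}  B8 = {2, 4}
Tree: B1–B2, B2–B3, B2–B4, B4–B5, B4–B6, B5–B7, B2–B8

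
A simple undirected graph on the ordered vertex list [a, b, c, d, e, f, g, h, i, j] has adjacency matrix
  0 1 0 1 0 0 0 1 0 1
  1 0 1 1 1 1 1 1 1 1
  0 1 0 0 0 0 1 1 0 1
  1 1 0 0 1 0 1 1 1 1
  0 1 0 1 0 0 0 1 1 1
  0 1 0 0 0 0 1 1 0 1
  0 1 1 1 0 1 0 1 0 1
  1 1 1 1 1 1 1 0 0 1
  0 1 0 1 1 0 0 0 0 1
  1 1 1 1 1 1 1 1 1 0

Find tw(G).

A width-4 tree decomposition is:
Bags: B1 = {b, c, g, h, j}  B2 = {b, d, g, h, j}  B3 = {b, d, e, h, j}  B4 = {b, f, g, h, j}  B5 = {a, b, d, h, j}  B6 = {b, d, e, i, j}
Tree: B1–B2, B2–B3, B2–B4, B2–B5, B3–B6
The largest bag has 5 vertices, giving width 4; this decomposition certifies tw(G) ≤ 4. On the other hand G contains the 5-clique {b, d, g, h, j}. A clique must lie in a single bag of any decomposition, so no decomposition can have width below 4. The upper and lower bounds meet at 4, so that is the treewidth.

4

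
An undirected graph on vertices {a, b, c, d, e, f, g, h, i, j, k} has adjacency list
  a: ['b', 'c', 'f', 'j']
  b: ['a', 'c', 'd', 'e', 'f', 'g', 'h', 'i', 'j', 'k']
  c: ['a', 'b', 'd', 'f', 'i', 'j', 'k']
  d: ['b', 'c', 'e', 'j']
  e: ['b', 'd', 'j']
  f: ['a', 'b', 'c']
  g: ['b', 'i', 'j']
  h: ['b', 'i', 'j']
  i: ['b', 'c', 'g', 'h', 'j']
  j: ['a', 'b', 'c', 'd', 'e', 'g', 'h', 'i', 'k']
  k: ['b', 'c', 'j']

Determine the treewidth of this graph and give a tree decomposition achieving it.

Treewidth 3.
One such decomposition:
Bags: B1 = {a, b, c, j}  B2 = {b, c, i, j}  B3 = {b, g, i, j}  B4 = {b, c, d, j}  B5 = {a, b, c, f}  B6 = {b, h, i, j}  B7 = {b, c, j, k}  B8 = {b, d, e, j}
Tree: B1–B2, B2–B3, B1–B4, B1–B5, B2–B6, B2–B7, B4–B8

Each bag holds 4 vertices, so the decomposition has width 3, which upper-bounds the treewidth. On the other hand G contains the 4-clique {b, g, i, j}. A clique must lie in a single bag of any decomposition, so no decomposition can have width below 3. Combining the bounds, tw(G) = 3.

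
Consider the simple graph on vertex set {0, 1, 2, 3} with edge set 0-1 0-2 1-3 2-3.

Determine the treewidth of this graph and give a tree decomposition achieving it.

Every bag has size at most 3, so the width is 3 − 1 = 2 and tw(G) ≤ 2. For the lower bound, G contains the cycle 0–1–3–2–0, so G is not a forest; only forests have treewidth ≤ 1, hence tw(G) ≥ 2. The upper and lower bounds meet at 2, so that is the treewidth.

Treewidth 2.
Bags: B1 = {0, 1, 3}  B2 = {0, 2, 3}
Tree: B1–B2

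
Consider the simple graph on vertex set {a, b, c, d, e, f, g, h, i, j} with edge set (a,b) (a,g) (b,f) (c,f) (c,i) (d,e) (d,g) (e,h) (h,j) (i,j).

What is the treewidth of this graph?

A width-2 tree decomposition is:
Bags: B1 = {h, i, j}  B2 = {e, h, i}  B3 = {d, e, i}  B4 = {d, g, i}  B5 = {a, g, i}  B6 = {a, b, i}  B7 = {b, f, i}  B8 = {c, f, i}
Tree: B1–B2, B2–B3, B3–B4, B4–B5, B5–B6, B6–B7, B7–B8
Each bag holds 3 vertices, so the decomposition has width 2, which upper-bounds the treewidth. For the lower bound, G contains the cycle i–j–h–e–d–g–a–b–f–c–i, so G is not a forest; only forests have treewidth ≤ 1, hence tw(G) ≥ 2. The upper and lower bounds meet at 2, so that is the treewidth.

2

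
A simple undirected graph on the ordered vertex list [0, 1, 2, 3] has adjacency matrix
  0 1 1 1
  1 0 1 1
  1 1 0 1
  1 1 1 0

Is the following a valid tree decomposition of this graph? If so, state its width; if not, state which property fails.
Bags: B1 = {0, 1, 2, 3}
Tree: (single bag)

Checking the three conditions: (i) the bags cover all of {0, 1, 2, 3}; (ii) for each edge, some bag contains both endpoints; (iii) the bags containing any fixed vertex form a subtree. All hold, so the decomposition is valid with width 4 − 1 = 3.

Yes; width 3.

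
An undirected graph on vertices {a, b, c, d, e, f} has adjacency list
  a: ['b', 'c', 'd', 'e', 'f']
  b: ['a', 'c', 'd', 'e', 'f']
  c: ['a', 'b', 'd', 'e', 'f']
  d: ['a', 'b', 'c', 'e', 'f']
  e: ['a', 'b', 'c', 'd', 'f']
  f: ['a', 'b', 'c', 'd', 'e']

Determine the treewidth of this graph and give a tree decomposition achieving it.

With just one bag of size 6, the width is 6 − 1 = 5, so tw(G) ≤ 5. On the other hand G contains the 6-clique {a, b, c, d, e, f}. A clique must lie in a single bag of any decomposition, so no decomposition can have width below 5. Therefore the treewidth is 5.

Treewidth 5.
Bags: B1 = {a, b, c, d, e, f}
Tree: (single bag)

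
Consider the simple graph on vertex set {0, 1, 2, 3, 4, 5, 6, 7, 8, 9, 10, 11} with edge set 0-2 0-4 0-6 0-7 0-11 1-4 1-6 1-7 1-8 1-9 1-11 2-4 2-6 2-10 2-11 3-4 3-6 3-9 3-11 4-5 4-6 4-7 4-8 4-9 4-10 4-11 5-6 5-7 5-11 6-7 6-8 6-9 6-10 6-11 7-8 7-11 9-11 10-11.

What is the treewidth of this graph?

A width-4 tree decomposition is:
Bags: B1 = {0, 2, 4, 6, 11}  B2 = {0, 4, 6, 7, 11}  B3 = {2, 4, 6, 10, 11}  B4 = {1, 4, 6, 7, 11}  B5 = {4, 5, 6, 7, 11}  B6 = {1, 4, 6, 9, 11}  B7 = {3, 4, 6, 9, 11}  B8 = {1, 4, 6, 7, 8}
Tree: B1–B2, B1–B3, B2–B4, B4–B5, B4–B6, B6–B7, B4–B8
The largest bag has 5 vertices, giving width 4; this decomposition certifies tw(G) ≤ 4. For the lower bound, the 5 vertices {1, 4, 6, 7, 8} are pairwise adjacent, and any tree decomposition puts a clique entirely inside one bag — forcing width ≥ 4. The upper and lower bounds meet at 4, so that is the treewidth.

4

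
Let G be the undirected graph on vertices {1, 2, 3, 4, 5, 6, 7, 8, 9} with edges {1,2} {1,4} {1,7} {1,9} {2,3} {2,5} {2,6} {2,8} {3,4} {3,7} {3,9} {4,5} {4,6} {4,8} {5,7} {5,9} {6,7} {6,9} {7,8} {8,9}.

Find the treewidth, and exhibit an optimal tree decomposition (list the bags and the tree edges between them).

Each bag holds 5 vertices, so the decomposition has width 4, which upper-bounds the treewidth. For the lower bound: the 5 vertex sets {4,8}, {5,9}, {1,7}, {2}, {3} are disjoint, each induces a connected subgraph, and every pair is joined by at least one edge of G. Contracting each set to a single vertex therefore yields K_{5} as a minor, and since treewidth is minor-monotone, tw(G) ≥ tw(K_{5}) = 4. Combining the bounds, tw(G) = 4.

Treewidth 4.
One optimal decomposition is:
Bags: B1 = {2, 4, 7, 8, 9}  B2 = {2, 4, 5, 7, 9}  B3 = {1, 2, 4, 7, 9}  B4 = {2, 3, 4, 7, 9}  B5 = {2, 4, 6, 7, 9}
Tree: B1–B2, B2–B3, B3–B4, B4–B5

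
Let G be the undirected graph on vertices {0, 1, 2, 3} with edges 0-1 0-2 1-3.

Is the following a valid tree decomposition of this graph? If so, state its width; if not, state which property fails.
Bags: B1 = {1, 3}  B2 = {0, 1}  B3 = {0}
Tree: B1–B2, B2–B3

A tree decomposition must satisfy three properties: every vertex lies in some bag; for every edge, both endpoints lie together in some bag; and for every vertex, the bags containing it form a connected subtree. Here vertex 2 appears in no bag, so the decomposition is invalid.

No — vertex 2 appears in no bag.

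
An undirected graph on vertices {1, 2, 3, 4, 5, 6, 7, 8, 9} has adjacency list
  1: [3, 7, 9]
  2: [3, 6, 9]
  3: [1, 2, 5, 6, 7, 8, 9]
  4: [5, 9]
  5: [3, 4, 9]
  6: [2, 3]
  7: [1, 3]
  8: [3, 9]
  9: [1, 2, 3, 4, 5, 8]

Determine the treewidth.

A width-2 tree decomposition is:
Bags: B1 = {3, 5, 9}  B2 = {1, 3, 9}  B3 = {4, 5, 9}  B4 = {2, 3, 9}  B5 = {2, 3, 6}  B6 = {1, 3, 7}  B7 = {3, 8, 9}
Tree: B1–B2, B1–B3, B2–B4, B4–B5, B2–B6, B2–B7
Every bag has size at most 3, so the width is 3 − 1 = 2 and tw(G) ≤ 2. On the other hand G contains the 3-clique {3, 8, 9}. A clique must lie in a single bag of any decomposition, so no decomposition can have width below 2. The upper and lower bounds meet at 2, so that is the treewidth.

2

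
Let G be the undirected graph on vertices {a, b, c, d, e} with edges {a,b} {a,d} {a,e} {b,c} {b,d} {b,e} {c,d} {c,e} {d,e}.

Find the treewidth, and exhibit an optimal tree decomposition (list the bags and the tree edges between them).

Treewidth 3.
Bags: B1 = {a, b, d, e}  B2 = {b, c, d, e}
Tree: B1–B2

The largest bag has 4 vertices, giving width 3; this decomposition certifies tw(G) ≤ 3. On the other hand G contains the 4-clique {b, c, d, e}. A clique must lie in a single bag of any decomposition, so no decomposition can have width below 3. The upper and lower bounds meet at 3, so that is the treewidth.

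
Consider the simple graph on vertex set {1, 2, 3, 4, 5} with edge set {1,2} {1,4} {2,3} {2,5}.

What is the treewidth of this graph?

A width-1 tree decomposition is:
Bags: B1 = {2, 5}  B2 = {2, 3}  B3 = {1, 2}  B4 = {1, 4}
Tree: B1–B2, B2–B3, B3–B4
Each bag holds 2 vertices, so the decomposition has width 1, which upper-bounds the treewidth. G has an edge, so its treewidth is at least 1. Therefore the treewidth is 1.

1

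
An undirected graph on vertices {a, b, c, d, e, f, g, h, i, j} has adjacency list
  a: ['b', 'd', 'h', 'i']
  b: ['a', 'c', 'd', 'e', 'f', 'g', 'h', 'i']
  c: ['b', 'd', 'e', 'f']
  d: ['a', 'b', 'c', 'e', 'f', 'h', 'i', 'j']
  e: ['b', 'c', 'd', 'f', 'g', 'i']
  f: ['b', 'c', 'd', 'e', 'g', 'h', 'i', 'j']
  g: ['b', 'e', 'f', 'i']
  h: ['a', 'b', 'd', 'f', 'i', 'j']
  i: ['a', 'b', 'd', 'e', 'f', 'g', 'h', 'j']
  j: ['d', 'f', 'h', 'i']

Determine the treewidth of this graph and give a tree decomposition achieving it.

Every bag has size at most 5, so the width is 5 − 1 = 4 and tw(G) ≤ 4. For the lower bound, the 5 vertices {a, b, d, h, i} are pairwise adjacent, and any tree decomposition puts a clique entirely inside one bag — forcing width ≥ 4. Therefore the treewidth is 4.

Treewidth 4.
Bags: B1 = {b, d, f, h, i}  B2 = {d, f, h, i, j}  B3 = {b, d, e, f, i}  B4 = {b, c, d, e, f}  B5 = {a, b, d, h, i}  B6 = {b, e, f, g, i}
Tree: B1–B2, B1–B3, B3–B4, B1–B5, B3–B6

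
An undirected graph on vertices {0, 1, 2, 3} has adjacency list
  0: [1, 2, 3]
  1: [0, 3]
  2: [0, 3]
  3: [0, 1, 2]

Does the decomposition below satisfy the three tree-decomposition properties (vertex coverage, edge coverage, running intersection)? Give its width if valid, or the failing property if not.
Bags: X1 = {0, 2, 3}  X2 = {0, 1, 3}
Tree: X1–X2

Yes; width 2.

Every vertex of G appears in some bag (union = {0, 1, 2, 3}); every edge is covered by a bag; and for each vertex v the set of bags containing v is connected in the bag tree. The decomposition is therefore valid. The largest bag has 3 vertices, so the width is 2.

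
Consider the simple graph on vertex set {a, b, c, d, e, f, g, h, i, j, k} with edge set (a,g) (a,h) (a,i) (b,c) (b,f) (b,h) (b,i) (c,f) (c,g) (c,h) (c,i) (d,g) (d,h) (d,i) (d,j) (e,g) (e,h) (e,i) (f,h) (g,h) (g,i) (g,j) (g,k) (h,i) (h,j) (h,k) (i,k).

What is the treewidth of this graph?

A width-3 tree decomposition is:
Bags: B1 = {g, h, i, k}  B2 = {d, g, h, i}  B3 = {c, g, h, i}  B4 = {e, g, h, i}  B5 = {d, g, h, j}  B6 = {b, c, h, i}  B7 = {b, c, f, h}  B8 = {a, g, h, i}
Tree: B1–B2, B1–B3, B3–B4, B2–B5, B3–B6, B6–B7, B4–B8
Each bag holds 4 vertices, so the decomposition has width 3, which upper-bounds the treewidth. Conversely, {d, g, h, j} is a clique of size 4, and the vertices of any clique must share a bag in every tree decomposition; so some bag has ≥ 4 vertices and tw(G) ≥ 3. The upper and lower bounds meet at 3, so that is the treewidth.

3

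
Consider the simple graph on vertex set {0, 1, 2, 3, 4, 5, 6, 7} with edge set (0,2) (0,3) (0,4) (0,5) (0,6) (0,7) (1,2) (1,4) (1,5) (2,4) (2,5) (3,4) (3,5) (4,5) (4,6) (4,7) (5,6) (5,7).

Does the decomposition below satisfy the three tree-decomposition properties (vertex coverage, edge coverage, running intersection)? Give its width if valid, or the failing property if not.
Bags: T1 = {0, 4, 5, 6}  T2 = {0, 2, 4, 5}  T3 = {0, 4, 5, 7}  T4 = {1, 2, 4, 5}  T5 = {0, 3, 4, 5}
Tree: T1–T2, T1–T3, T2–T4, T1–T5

Vertex coverage: the bags together contain {0, 1, 2, 3, 4, 5, 6, 7}, the full vertex set. Edge coverage: each edge of G has both endpoints in at least one bag. Running intersection: for every vertex, the bags containing it form a connected subtree. All three properties hold, so this is a valid tree decomposition of width max|bag| − 1 = 3, and hence tw(G) ≤ 3.

Yes; width 3.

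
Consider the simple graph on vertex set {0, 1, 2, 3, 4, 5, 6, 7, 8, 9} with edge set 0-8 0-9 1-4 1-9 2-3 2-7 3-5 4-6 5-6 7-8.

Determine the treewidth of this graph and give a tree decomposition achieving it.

Treewidth 2.
Bags: B1 = {3, 5, 6}  B2 = {2, 3, 6}  B3 = {2, 6, 7}  B4 = {6, 7, 8}  B5 = {0, 6, 8}  B6 = {0, 6, 9}  B7 = {1, 6, 9}  B8 = {1, 4, 6}
Tree: B1–B2, B2–B3, B3–B4, B4–B5, B5–B6, B6–B7, B7–B8

Every bag has size at most 3, so the width is 3 − 1 = 2 and tw(G) ≤ 2. The edges 6–5–3–2–7–8–0–9–1–4–6 form a cycle, so G is not a tree and its treewidth is at least 2. Combining the bounds, tw(G) = 2.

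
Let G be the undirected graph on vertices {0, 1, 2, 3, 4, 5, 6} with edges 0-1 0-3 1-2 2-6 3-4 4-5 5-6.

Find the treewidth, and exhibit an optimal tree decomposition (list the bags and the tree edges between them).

Treewidth 2.
Bags: B1 = {1, 2, 6}  B2 = {1, 5, 6}  B3 = {1, 4, 5}  B4 = {1, 3, 4}  B5 = {0, 1, 3}
Tree: B1–B2, B2–B3, B3–B4, B4–B5

Each bag holds 3 vertices, so the decomposition has width 2, which upper-bounds the treewidth. For the lower bound, G contains the cycle 1–2–6–5–4–3–0–1, so G is not a forest; only forests have treewidth ≤ 1, hence tw(G) ≥ 2. Hence tw(G) = 2 exactly.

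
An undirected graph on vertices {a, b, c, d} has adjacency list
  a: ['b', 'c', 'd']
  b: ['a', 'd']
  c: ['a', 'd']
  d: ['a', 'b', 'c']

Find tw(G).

2

A width-2 tree decomposition is:
Bags: B1 = {a, b, d}  B2 = {a, c, d}
Tree: B1–B2
Every bag has size at most 3, so the width is 3 − 1 = 2 and tw(G) ≤ 2. For the lower bound, the 3 vertices {a, c, d} are pairwise adjacent, and any tree decomposition puts a clique entirely inside one bag — forcing width ≥ 2. Therefore the treewidth is 2.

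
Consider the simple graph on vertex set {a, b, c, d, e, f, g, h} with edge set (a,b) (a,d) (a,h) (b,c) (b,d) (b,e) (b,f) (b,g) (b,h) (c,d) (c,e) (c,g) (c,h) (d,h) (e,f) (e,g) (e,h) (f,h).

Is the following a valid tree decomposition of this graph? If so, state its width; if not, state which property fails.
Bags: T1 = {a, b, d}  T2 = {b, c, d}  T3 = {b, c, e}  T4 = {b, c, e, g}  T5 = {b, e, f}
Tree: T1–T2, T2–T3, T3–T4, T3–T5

A tree decomposition must satisfy three properties: every vertex lies in some bag; for every edge, both endpoints lie together in some bag; and for every vertex, the bags containing it form a connected subtree. Here vertex h appears in no bag, so the decomposition is invalid.

No — vertex h appears in no bag.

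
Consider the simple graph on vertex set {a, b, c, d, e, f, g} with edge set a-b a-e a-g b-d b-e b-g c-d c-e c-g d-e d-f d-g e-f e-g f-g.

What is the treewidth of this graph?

A width-3 tree decomposition is:
Bags: B1 = {b, d, e, g}  B2 = {c, d, e, g}  B3 = {a, b, e, g}  B4 = {d, e, f, g}
Tree: B1–B2, B1–B3, B2–B4
The largest bag has 4 vertices, giving width 3; this decomposition certifies tw(G) ≤ 3. Conversely, {c, d, e, g} is a clique of size 4, and the vertices of any clique must share a bag in every tree decomposition; so some bag has ≥ 4 vertices and tw(G) ≥ 3. Hence tw(G) = 3 exactly.

3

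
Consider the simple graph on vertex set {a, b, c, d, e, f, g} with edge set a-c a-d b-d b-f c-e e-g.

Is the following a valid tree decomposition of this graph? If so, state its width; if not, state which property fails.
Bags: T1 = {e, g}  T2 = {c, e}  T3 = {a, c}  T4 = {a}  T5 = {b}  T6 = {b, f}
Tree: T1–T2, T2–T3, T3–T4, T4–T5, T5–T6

No — vertex d appears in no bag.

A tree decomposition must satisfy three properties: every vertex lies in some bag; for every edge, both endpoints lie together in some bag; and for every vertex, the bags containing it form a connected subtree. Here vertex d appears in no bag, so the decomposition is invalid.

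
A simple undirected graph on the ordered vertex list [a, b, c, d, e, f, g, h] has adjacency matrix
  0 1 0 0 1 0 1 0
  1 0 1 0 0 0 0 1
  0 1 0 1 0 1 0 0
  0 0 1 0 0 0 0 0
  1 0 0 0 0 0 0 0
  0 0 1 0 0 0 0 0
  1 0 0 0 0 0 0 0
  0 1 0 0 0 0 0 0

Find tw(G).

A width-1 tree decomposition is:
Bags: B1 = {a, g}  B2 = {a, b}  B3 = {b, c}  B4 = {c, d}  B5 = {c, f}  B6 = {b, h}  B7 = {a, e}
Tree: B1–B2, B2–B3, B3–B4, B4–B5, B2–B6, B2–B7
The largest bag has 2 vertices, giving width 1; this decomposition certifies tw(G) ≤ 1. Any graph with an edge has treewidth ≥ 1, and G has the edge a–g. Hence tw(G) = 1 exactly.

1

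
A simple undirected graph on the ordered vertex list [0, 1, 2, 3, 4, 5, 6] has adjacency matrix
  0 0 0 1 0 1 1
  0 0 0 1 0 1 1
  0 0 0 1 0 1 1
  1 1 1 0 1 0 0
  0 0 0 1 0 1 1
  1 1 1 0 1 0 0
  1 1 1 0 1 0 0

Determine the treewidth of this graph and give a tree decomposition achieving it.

The largest bag has 4 vertices, giving width 3; this decomposition certifies tw(G) ≤ 3. For the lower bound: the 4 vertex sets {1,5}, {3,4}, {6}, {0} are disjoint, each induces a connected subgraph, and every pair is joined by at least one edge of G. Contracting each set to a single vertex therefore yields K_{4} as a minor, and since treewidth is minor-monotone, tw(G) ≥ tw(K_{4}) = 3. Hence tw(G) = 3 exactly.

Treewidth 3.
One optimal decomposition is:
Bags: B1 = {1, 3, 5, 6}  B2 = {3, 4, 5, 6}  B3 = {0, 3, 5, 6}  B4 = {2, 3, 5, 6}
Tree: B1–B2, B2–B3, B3–B4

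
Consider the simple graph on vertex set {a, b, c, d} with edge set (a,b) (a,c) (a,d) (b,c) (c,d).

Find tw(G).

2

A width-2 tree decomposition is:
Bags: B1 = {a, c, d}  B2 = {a, b, c}
Tree: B1–B2
Every bag has size at most 3, so the width is 3 − 1 = 2 and tw(G) ≤ 2. Conversely, {a, c, d} is a clique of size 3, and the vertices of any clique must share a bag in every tree decomposition; so some bag has ≥ 3 vertices and tw(G) ≥ 2. Hence tw(G) = 2 exactly.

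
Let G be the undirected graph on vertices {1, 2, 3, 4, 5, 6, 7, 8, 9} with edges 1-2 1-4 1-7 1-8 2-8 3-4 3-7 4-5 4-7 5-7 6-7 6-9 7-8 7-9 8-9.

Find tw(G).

A width-2 tree decomposition is:
Bags: B1 = {1, 7, 8}  B2 = {1, 4, 7}  B3 = {7, 8, 9}  B4 = {4, 5, 7}  B5 = {3, 4, 7}  B6 = {1, 2, 8}  B7 = {6, 7, 9}
Tree: B1–B2, B1–B3, B2–B4, B4–B5, B1–B6, B3–B7
The largest bag has 3 vertices, giving width 2; this decomposition certifies tw(G) ≤ 2. On the other hand G contains the 3-clique {1, 2, 8}. A clique must lie in a single bag of any decomposition, so no decomposition can have width below 2. Hence tw(G) = 2 exactly.

2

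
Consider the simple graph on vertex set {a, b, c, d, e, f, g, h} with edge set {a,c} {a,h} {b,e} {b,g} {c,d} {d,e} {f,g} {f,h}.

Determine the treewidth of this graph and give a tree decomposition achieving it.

Treewidth 2.
One optimal decomposition is:
Bags: B1 = {a, c, h}  B2 = {c, d, h}  B3 = {d, e, h}  B4 = {b, e, h}  B5 = {b, g, h}  B6 = {f, g, h}
Tree: B1–B2, B2–B3, B3–B4, B4–B5, B5–B6

Each bag holds 3 vertices, so the decomposition has width 2, which upper-bounds the treewidth. For the lower bound, G contains the cycle h–a–c–d–e–b–g–f–h, so G is not a forest; only forests have treewidth ≤ 1, hence tw(G) ≥ 2. The upper and lower bounds meet at 2, so that is the treewidth.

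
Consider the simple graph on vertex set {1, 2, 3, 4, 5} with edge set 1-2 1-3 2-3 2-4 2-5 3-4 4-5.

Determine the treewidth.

2

A width-2 tree decomposition is:
Bags: B1 = {2, 3, 4}  B2 = {1, 2, 3}  B3 = {2, 4, 5}
Tree: B1–B2, B1–B3
The largest bag has 3 vertices, giving width 2; this decomposition certifies tw(G) ≤ 2. For the lower bound, the 3 vertices {1, 2, 3} are pairwise adjacent, and any tree decomposition puts a clique entirely inside one bag — forcing width ≥ 2. The upper and lower bounds meet at 2, so that is the treewidth.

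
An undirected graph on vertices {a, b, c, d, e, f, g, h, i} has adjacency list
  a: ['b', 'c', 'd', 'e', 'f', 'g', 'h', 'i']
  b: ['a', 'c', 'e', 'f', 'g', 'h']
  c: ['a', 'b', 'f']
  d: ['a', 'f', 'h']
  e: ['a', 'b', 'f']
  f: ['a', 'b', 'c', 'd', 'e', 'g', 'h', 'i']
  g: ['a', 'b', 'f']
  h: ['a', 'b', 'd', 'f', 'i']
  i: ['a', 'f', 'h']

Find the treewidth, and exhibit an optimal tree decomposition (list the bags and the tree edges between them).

Treewidth 3.
One such decomposition:
Bags: B1 = {a, b, f, h}  B2 = {a, b, c, f}  B3 = {a, b, e, f}  B4 = {a, f, h, i}  B5 = {a, d, f, h}  B6 = {a, b, f, g}
Tree: B1–B2, B1–B3, B1–B4, B4–B5, B2–B6

The largest bag has 4 vertices, giving width 3; this decomposition certifies tw(G) ≤ 3. Conversely, {a, d, f, h} is a clique of size 4, and the vertices of any clique must share a bag in every tree decomposition; so some bag has ≥ 4 vertices and tw(G) ≥ 3. Hence tw(G) = 3 exactly.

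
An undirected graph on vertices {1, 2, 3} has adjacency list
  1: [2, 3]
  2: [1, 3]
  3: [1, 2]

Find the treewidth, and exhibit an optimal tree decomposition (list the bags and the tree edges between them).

With just one bag of size 3, the width is 3 − 1 = 2, so tw(G) ≤ 2. On the other hand G contains the 3-clique {1, 2, 3}. A clique must lie in a single bag of any decomposition, so no decomposition can have width below 2. Therefore the treewidth is 2.

Treewidth 2.
Bags: B1 = {1, 2, 3}
Tree: (single bag)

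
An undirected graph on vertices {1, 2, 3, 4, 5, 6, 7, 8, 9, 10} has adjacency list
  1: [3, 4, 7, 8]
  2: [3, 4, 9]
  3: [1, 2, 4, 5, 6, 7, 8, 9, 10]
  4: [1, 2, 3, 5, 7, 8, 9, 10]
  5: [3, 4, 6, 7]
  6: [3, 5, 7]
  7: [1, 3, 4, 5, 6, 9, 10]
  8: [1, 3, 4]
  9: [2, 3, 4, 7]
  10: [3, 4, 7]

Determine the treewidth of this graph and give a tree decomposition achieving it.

Each bag holds 4 vertices, so the decomposition has width 3, which upper-bounds the treewidth. On the other hand G contains the 4-clique {1, 3, 4, 8}. A clique must lie in a single bag of any decomposition, so no decomposition can have width below 3. Hence tw(G) = 3 exactly.

Treewidth 3.
One such decomposition:
Bags: B1 = {3, 4, 7, 10}  B2 = {1, 3, 4, 7}  B3 = {3, 4, 7, 9}  B4 = {3, 4, 5, 7}  B5 = {2, 3, 4, 9}  B6 = {3, 5, 6, 7}  B7 = {1, 3, 4, 8}
Tree: B1–B2, B2–B3, B2–B4, B3–B5, B4–B6, B2–B7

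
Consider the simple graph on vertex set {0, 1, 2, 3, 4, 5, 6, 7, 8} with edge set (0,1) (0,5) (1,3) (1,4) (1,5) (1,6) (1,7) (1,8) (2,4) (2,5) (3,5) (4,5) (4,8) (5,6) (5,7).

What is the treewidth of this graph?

A width-2 tree decomposition is:
Bags: B1 = {2, 4, 5}  B2 = {1, 4, 5}  B3 = {1, 3, 5}  B4 = {1, 5, 6}  B5 = {0, 1, 5}  B6 = {1, 5, 7}  B7 = {1, 4, 8}
Tree: B1–B2, B2–B3, B3–B4, B2–B5, B3–B6, B2–B7
Every bag has size at most 3, so the width is 3 − 1 = 2 and tw(G) ≤ 2. Conversely, {1, 4, 8} is a clique of size 3, and the vertices of any clique must share a bag in every tree decomposition; so some bag has ≥ 3 vertices and tw(G) ≥ 2. Hence tw(G) = 2 exactly.

2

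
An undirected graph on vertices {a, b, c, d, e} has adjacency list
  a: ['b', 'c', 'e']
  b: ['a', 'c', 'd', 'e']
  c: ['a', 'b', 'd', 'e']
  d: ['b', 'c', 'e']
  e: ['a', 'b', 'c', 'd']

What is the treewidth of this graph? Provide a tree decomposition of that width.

Treewidth 3.
One such decomposition:
Bags: B1 = {b, c, d, e}  B2 = {a, b, c, e}
Tree: B1–B2

Every bag has size at most 4, so the width is 4 − 1 = 3 and tw(G) ≤ 3. Conversely, {b, c, d, e} is a clique of size 4, and the vertices of any clique must share a bag in every tree decomposition; so some bag has ≥ 4 vertices and tw(G) ≥ 3. Combining the bounds, tw(G) = 3.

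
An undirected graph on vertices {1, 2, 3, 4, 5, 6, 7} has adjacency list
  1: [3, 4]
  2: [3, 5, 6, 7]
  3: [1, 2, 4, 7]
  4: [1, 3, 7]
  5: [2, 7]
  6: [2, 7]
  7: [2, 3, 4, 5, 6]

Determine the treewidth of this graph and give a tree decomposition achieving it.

The largest bag has 3 vertices, giving width 2; this decomposition certifies tw(G) ≤ 2. On the other hand G contains the 3-clique {1, 3, 4}. A clique must lie in a single bag of any decomposition, so no decomposition can have width below 2. Combining the bounds, tw(G) = 2.

Treewidth 2.
One such decomposition:
Bags: B1 = {2, 6, 7}  B2 = {2, 3, 7}  B3 = {3, 4, 7}  B4 = {1, 3, 4}  B5 = {2, 5, 7}
Tree: B1–B2, B2–B3, B3–B4, B1–B5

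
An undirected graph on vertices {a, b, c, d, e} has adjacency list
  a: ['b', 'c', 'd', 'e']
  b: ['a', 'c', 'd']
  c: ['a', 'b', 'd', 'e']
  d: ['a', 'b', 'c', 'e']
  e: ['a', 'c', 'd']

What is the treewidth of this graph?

3

A width-3 tree decomposition is:
Bags: B1 = {a, c, d, e}  B2 = {a, b, c, d}
Tree: B1–B2
Each bag holds 4 vertices, so the decomposition has width 3, which upper-bounds the treewidth. Conversely, {a, c, d, e} is a clique of size 4, and the vertices of any clique must share a bag in every tree decomposition; so some bag has ≥ 4 vertices and tw(G) ≥ 3. Combining the bounds, tw(G) = 3.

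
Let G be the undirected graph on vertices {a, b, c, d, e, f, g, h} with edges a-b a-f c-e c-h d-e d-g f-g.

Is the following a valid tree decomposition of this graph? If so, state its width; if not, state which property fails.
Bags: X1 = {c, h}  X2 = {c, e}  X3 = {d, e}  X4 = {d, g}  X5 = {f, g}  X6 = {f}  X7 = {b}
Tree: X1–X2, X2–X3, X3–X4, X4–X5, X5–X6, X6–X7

No — vertex a appears in no bag.

A tree decomposition must satisfy three properties: every vertex lies in some bag; for every edge, both endpoints lie together in some bag; and for every vertex, the bags containing it form a connected subtree. Here vertex a appears in no bag, so the decomposition is invalid.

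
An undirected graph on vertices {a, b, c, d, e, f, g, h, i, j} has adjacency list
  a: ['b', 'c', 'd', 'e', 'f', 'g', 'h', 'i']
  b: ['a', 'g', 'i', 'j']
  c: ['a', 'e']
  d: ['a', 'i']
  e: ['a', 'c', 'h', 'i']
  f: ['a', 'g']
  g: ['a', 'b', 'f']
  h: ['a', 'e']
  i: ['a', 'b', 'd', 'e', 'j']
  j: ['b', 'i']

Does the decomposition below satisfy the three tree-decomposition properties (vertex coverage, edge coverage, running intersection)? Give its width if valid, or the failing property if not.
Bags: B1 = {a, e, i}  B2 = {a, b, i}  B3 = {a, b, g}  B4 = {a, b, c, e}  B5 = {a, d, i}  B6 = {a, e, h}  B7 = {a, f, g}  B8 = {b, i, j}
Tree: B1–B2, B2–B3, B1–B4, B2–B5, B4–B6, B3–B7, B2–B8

No — bags containing vertex b are not connected in the tree.

A tree decomposition must satisfy three properties: every vertex lies in some bag; for every edge, both endpoints lie together in some bag; and for every vertex, the bags containing it form a connected subtree. Here bags containing vertex b are not connected in the tree, so the decomposition is invalid.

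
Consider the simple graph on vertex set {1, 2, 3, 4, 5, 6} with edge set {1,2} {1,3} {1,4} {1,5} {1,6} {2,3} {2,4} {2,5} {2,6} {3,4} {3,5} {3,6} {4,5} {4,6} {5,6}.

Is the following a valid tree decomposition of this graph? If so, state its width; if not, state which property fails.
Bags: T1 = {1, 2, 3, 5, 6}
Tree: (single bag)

A tree decomposition must satisfy three properties: every vertex lies in some bag; for every edge, both endpoints lie together in some bag; and for every vertex, the bags containing it form a connected subtree. Here vertex 4 appears in no bag, so the decomposition is invalid.

No — vertex 4 appears in no bag.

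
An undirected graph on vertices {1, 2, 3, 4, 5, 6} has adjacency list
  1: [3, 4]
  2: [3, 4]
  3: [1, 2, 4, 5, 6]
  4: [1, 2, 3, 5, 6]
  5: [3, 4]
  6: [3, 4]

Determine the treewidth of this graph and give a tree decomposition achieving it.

The largest bag has 3 vertices, giving width 2; this decomposition certifies tw(G) ≤ 2. On the other hand G contains the 3-clique {1, 3, 4}. A clique must lie in a single bag of any decomposition, so no decomposition can have width below 2. Therefore the treewidth is 2.

Treewidth 2.
One optimal decomposition is:
Bags: B1 = {1, 3, 4}  B2 = {3, 4, 6}  B3 = {2, 3, 4}  B4 = {3, 4, 5}
Tree: B1–B2, B1–B3, B3–B4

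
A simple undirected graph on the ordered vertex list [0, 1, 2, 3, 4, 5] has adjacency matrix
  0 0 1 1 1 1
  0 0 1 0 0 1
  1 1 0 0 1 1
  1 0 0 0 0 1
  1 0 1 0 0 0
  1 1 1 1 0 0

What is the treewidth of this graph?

A width-2 tree decomposition is:
Bags: B1 = {0, 2, 5}  B2 = {0, 3, 5}  B3 = {0, 2, 4}  B4 = {1, 2, 5}
Tree: B1–B2, B1–B3, B1–B4
The largest bag has 3 vertices, giving width 2; this decomposition certifies tw(G) ≤ 2. On the other hand G contains the 3-clique {0, 2, 4}. A clique must lie in a single bag of any decomposition, so no decomposition can have width below 2. Hence tw(G) = 2 exactly.

2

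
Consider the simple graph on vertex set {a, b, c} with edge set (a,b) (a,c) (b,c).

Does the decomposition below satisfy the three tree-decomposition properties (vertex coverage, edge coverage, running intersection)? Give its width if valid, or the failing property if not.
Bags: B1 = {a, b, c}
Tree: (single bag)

Yes; width 2.

Vertex coverage: the bags together contain {a, b, c}, the full vertex set. Edge coverage: each edge of G has both endpoints in at least one bag. Running intersection: for every vertex, the bags containing it form a connected subtree. All three properties hold, so this is a valid tree decomposition of width max|bag| − 1 = 2, and hence tw(G) ≤ 2.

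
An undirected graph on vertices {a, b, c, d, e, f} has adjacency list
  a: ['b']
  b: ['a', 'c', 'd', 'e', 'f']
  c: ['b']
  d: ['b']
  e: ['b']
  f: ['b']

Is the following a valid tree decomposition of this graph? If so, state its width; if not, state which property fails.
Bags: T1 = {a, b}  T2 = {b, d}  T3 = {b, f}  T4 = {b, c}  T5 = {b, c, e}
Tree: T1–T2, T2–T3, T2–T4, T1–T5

A tree decomposition must satisfy three properties: every vertex lies in some bag; for every edge, both endpoints lie together in some bag; and for every vertex, the bags containing it form a connected subtree. Here bags containing vertex c are not connected in the tree, so the decomposition is invalid.

No — bags containing vertex c are not connected in the tree.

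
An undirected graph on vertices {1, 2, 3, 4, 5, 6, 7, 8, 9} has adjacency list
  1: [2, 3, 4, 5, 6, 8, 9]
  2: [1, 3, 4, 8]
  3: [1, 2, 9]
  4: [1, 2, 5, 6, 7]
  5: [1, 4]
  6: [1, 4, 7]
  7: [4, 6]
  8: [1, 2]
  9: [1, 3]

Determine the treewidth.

2

A width-2 tree decomposition is:
Bags: B1 = {1, 2, 4}  B2 = {1, 4, 6}  B3 = {1, 2, 3}  B4 = {1, 3, 9}  B5 = {1, 4, 5}  B6 = {4, 6, 7}  B7 = {1, 2, 8}
Tree: B1–B2, B1–B3, B3–B4, B1–B5, B2–B6, B3–B7
The largest bag has 3 vertices, giving width 2; this decomposition certifies tw(G) ≤ 2. Conversely, {1, 3, 9} is a clique of size 3, and the vertices of any clique must share a bag in every tree decomposition; so some bag has ≥ 3 vertices and tw(G) ≥ 2. Hence tw(G) = 2 exactly.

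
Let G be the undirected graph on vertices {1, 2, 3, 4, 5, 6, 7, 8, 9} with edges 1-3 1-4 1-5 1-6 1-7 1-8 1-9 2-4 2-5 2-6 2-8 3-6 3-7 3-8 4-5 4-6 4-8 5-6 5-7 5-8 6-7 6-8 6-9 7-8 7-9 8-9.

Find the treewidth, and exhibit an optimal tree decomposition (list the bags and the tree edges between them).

Treewidth 4.
One such decomposition:
Bags: B1 = {1, 6, 7, 8, 9}  B2 = {1, 5, 6, 7, 8}  B3 = {1, 4, 5, 6, 8}  B4 = {2, 4, 5, 6, 8}  B5 = {1, 3, 6, 7, 8}
Tree: B1–B2, B2–B3, B3–B4, B2–B5

Every bag has size at most 5, so the width is 5 − 1 = 4 and tw(G) ≤ 4. Conversely, {1, 4, 5, 6, 8} is a clique of size 5, and the vertices of any clique must share a bag in every tree decomposition; so some bag has ≥ 5 vertices and tw(G) ≥ 4. Hence tw(G) = 4 exactly.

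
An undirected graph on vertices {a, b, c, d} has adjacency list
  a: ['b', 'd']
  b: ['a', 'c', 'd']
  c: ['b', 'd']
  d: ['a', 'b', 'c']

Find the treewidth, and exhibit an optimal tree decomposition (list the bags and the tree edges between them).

Treewidth 2.
One such decomposition:
Bags: B1 = {a, b, d}  B2 = {b, c, d}
Tree: B1–B2

The largest bag has 3 vertices, giving width 2; this decomposition certifies tw(G) ≤ 2. On the other hand G contains the 3-clique {b, c, d}. A clique must lie in a single bag of any decomposition, so no decomposition can have width below 2. Combining the bounds, tw(G) = 2.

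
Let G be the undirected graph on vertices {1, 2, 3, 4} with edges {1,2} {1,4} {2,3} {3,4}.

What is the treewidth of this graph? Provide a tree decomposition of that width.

Treewidth 2.
One such decomposition:
Bags: B1 = {1, 3, 4}  B2 = {1, 2, 3}
Tree: B1–B2

The largest bag has 3 vertices, giving width 2; this decomposition certifies tw(G) ≤ 2. The edges 1–4–3–2–1 form a cycle, so G is not a tree and its treewidth is at least 2. The upper and lower bounds meet at 2, so that is the treewidth.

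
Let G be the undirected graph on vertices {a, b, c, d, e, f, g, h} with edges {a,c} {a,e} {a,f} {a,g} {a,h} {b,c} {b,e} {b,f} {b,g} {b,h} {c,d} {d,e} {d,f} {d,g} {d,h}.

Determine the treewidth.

3

A width-3 tree decomposition is:
Bags: B1 = {a, b, d, e}  B2 = {a, b, d, g}  B3 = {a, b, c, d}  B4 = {a, b, d, f}  B5 = {a, b, d, h}
Tree: B1–B2, B2–B3, B3–B4, B4–B5
Every bag has size at most 4, so the width is 4 − 1 = 3 and tw(G) ≤ 3. For the lower bound: the 4 vertex sets {a,e}, {d,g}, {b}, {c} are disjoint, each induces a connected subgraph, and every pair is joined by at least one edge of G. Contracting each set to a single vertex therefore yields K_{4} as a minor, and since treewidth is minor-monotone, tw(G) ≥ tw(K_{4}) = 3. Therefore the treewidth is 3.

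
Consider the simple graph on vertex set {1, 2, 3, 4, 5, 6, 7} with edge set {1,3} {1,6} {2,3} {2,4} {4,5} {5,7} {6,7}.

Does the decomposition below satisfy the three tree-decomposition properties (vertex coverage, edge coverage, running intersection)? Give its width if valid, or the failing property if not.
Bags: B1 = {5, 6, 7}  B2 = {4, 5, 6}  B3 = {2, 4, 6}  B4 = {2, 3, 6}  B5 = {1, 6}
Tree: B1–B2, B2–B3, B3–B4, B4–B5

A tree decomposition must satisfy three properties: every vertex lies in some bag; for every edge, both endpoints lie together in some bag; and for every vertex, the bags containing it form a connected subtree. Here edge (3,1) lies in no bag, so the decomposition is invalid.

No — edge (3,1) lies in no bag.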